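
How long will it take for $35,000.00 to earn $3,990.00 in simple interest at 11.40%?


Rearrange the simple interest formula for t:
I = P × r × t  ⇒  t = I / (P × r)
t = $3,990.00 / ($35,000.00 × 0.114)
t = 1

t = I/(P×r) = 1 year


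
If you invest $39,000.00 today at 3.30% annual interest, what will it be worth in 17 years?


Future value formula: FV = PV × (1 + r)^t
FV = $39,000.00 × (1 + 0.033)^17
FV = $39,000.00 × 1.73662267
FV = $67,728.28

FV = PV × (1 + r)^t = $67,728.28


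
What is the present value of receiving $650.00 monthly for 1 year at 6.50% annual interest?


Present value of an ordinary annuity: PV = PMT × (1 − (1 + r)^(−n)) / r
Monthly rate r = 0.065/12 ≈ 0.00541667, n = 12
PV = $650.00 × (1 − (1 + 0.065/12)^(−12)) / (0.065/12)
PV = $650.00 × 11.587967
PV = $7,532.18

PV = PMT × (1-(1+r)^(-n))/r = $7,532.18


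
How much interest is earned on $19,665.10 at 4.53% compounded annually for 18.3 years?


Compound interest earned = final amount − principal.
A = P(1 + r/n)^(nt) = $19,665.10 × (1 + 0.0453/1)^(1 × 18.3) = $44,239.03
Interest = A − P = $44,239.03 − $19,665.10 = $24,573.93

Interest = A - P = $24,573.93


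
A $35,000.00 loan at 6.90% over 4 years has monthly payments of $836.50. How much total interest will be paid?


Total paid over the life of the loan = PMT × n.
Total paid = $836.50 × 48 = $40,152.00
Total interest = total paid − principal = $40,152.00 − $35,000.00 = $5,152.00

Total interest = (PMT × n) - PV = $5,152.00


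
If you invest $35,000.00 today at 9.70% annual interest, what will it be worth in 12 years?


Future value formula: FV = PV × (1 + r)^t
FV = $35,000.00 × (1 + 0.097)^12
FV = $35,000.00 × 3.0372429
FV = $106,303.50

FV = PV × (1 + r)^t = $106,303.50


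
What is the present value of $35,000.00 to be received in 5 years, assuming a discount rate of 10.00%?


Present value formula: PV = FV / (1 + r)^t
PV = $35,000.00 / (1 + 0.1)^5
PV = $35,000.00 / 1.610510
PV = $21,732.25

PV = FV / (1 + r)^t = $21,732.25


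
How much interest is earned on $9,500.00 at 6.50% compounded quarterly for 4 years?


Compound interest earned = final amount − principal.
A = P(1 + r/n)^(nt) = $9,500.00 × (1 + 0.065/4)^(4 × 4) = $12,295.11
Interest = A − P = $12,295.11 − $9,500.00 = $2,795.11

Interest = A - P = $2,795.11


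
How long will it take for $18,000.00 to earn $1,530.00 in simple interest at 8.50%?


Rearrange the simple interest formula for t:
I = P × r × t  ⇒  t = I / (P × r)
t = $1,530.00 / ($18,000.00 × 0.085)
t = 1

t = I/(P×r) = 1 year


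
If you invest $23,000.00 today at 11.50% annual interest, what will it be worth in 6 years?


Future value formula: FV = PV × (1 + r)^t
FV = $23,000.00 × (1 + 0.115)^6
FV = $23,000.00 × 1.921539
FV = $44,195.40

FV = PV × (1 + r)^t = $44,195.40


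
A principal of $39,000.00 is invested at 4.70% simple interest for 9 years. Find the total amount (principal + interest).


Total amount formula: A = P(1 + rt) = P + P·r·t
Interest: I = P × r × t = $39,000.00 × 0.047 × 9 = $16,497.00
A = P + I = $39,000.00 + $16,497.00 = $55,497.00

A = P + I = P(1 + rt) = $55,497.00


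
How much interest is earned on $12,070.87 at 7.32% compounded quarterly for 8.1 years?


Compound interest earned = final amount − principal.
A = P(1 + r/n)^(nt) = $12,070.87 × (1 + 0.0732/4)^(4 × 8.1) = $21,722.64
Interest = A − P = $21,722.64 − $12,070.87 = $9,651.77

Interest = A - P = $9,651.77


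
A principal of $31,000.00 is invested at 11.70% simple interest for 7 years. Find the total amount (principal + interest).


Total amount formula: A = P(1 + rt) = P + P·r·t
Interest: I = P × r × t = $31,000.00 × 0.117 × 7 = $25,389.00
A = P + I = $31,000.00 + $25,389.00 = $56,389.00

A = P + I = P(1 + rt) = $56,389.00


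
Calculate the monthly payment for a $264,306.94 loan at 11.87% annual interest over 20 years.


Loan payment formula: PMT = PV × r / (1 − (1 + r)^(−n))
Monthly rate r = 0.1187/12 ≈ 0.00989167, n = 240 months
Denominator: 1 − (1 + 0.1187/12)^(−240) = 0.905800
PMT = $264,306.94 × (0.1187/12) / 0.905800
PMT = $2,886.33 per month

PMT = PV × r / (1-(1+r)^(-n)) = $2,886.33/month


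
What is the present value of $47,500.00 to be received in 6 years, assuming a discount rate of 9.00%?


Present value formula: PV = FV / (1 + r)^t
PV = $47,500.00 / (1 + 0.09)^6
PV = $47,500.00 / 1.677100
PV = $28,322.70

PV = FV / (1 + r)^t = $28,322.70


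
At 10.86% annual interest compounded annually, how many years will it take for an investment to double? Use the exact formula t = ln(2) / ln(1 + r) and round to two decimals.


Doubling condition: (1 + r)^t = 2
Take ln of both sides: t × ln(1 + r) = ln(2)
t = ln(2) / ln(1 + r)
t = 0.693147 / 0.103098
t = 6.72

t = ln(2) / ln(1 + r) = 6.72 years


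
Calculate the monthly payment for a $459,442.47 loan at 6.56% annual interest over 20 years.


Loan payment formula: PMT = PV × r / (1 − (1 + r)^(−n))
Monthly rate r = 0.0656/12 ≈ 0.00546667, n = 240 months
Denominator: 1 − (1 + 0.0656/12)^(−240) = 0.729755
PMT = $459,442.47 × (0.0656/12) / 0.729755
PMT = $3,441.73 per month

PMT = PV × r / (1-(1+r)^(-n)) = $3,441.73/month


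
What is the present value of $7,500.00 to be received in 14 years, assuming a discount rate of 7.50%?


Present value formula: PV = FV / (1 + r)^t
PV = $7,500.00 / (1 + 0.075)^14
PV = $7,500.00 / 2.752444
PV = $2,724.85

PV = FV / (1 + r)^t = $2,724.85


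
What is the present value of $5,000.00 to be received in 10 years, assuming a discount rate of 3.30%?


Present value formula: PV = FV / (1 + r)^t
PV = $5,000.00 / (1 + 0.033)^10
PV = $5,000.00 / 1.383577
PV = $3,613.82

PV = FV / (1 + r)^t = $3,613.82


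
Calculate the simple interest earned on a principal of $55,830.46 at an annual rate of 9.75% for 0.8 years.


Simple interest formula: I = P × r × t
I = $55,830.46 × 0.0975 × 0.8
I = $4,354.78

I = P × r × t = $4,354.78


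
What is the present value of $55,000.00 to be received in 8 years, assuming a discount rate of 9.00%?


Present value formula: PV = FV / (1 + r)^t
PV = $55,000.00 / (1 + 0.09)^8
PV = $55,000.00 / 1.9925626
PV = $27,602.65

PV = FV / (1 + r)^t = $27,602.65


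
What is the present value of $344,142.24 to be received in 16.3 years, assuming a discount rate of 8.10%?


Present value formula: PV = FV / (1 + r)^t
PV = $344,142.24 / (1 + 0.081)^16.3
PV = $344,142.24 / 3.5592526
PV = $96,689.47

PV = FV / (1 + r)^t = $96,689.47


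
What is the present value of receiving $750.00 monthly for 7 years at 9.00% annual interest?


Present value of an ordinary annuity: PV = PMT × (1 − (1 + r)^(−n)) / r
Monthly rate r = 0.09/12 = 0.0075, n = 84
PV = $750.00 × (1 − (1 + 0.09/12)^(−84)) / (0.09/12)
PV = $750.00 × 62.153965
PV = $46,615.47

PV = PMT × (1-(1+r)^(-n))/r = $46,615.47


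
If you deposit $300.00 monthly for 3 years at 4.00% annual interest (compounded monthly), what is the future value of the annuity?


Future value of an ordinary annuity: FV = PMT × ((1 + r)^n − 1) / r
Monthly rate r = 0.04/12 ≈ 0.00333333, n = 36
FV = $300.00 × ((1 + 0.04/12)^36 − 1) / (0.04/12)
FV = $300.00 × 38.181562
FV = $11,454.47

FV = PMT × ((1+r)^n - 1)/r = $11,454.47


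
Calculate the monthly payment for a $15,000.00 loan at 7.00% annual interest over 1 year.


Loan payment formula: PMT = PV × r / (1 − (1 + r)^(−n))
Monthly rate r = 0.07/12 ≈ 0.00583333, n = 12 months
Denominator: 1 − (1 + 0.07/12)^(−12) = 0.0674165
PMT = $15,000.00 × (0.07/12) / 0.0674165
PMT = $1,297.90 per month

PMT = PV × r / (1-(1+r)^(-n)) = $1,297.90/month


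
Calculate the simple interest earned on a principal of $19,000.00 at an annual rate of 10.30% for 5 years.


Simple interest formula: I = P × r × t
I = $19,000.00 × 0.103 × 5
I = $9,785.00

I = P × r × t = $9,785.00


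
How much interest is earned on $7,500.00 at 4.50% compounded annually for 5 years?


Compound interest earned = final amount − principal.
A = P(1 + r/n)^(nt) = $7,500.00 × (1 + 0.045/1)^(1 × 5) = $9,346.36
Interest = A − P = $9,346.36 − $7,500.00 = $1,846.36

Interest = A - P = $1,846.36


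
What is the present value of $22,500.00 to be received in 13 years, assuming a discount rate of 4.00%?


Present value formula: PV = FV / (1 + r)^t
PV = $22,500.00 / (1 + 0.04)^13
PV = $22,500.00 / 1.6650735
PV = $13,512.92

PV = FV / (1 + r)^t = $13,512.92


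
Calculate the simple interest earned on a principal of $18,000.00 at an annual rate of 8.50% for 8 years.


Simple interest formula: I = P × r × t
I = $18,000.00 × 0.085 × 8
I = $12,240.00

I = P × r × t = $12,240.00


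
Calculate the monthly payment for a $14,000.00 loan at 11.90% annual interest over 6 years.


Loan payment formula: PMT = PV × r / (1 − (1 + r)^(−n))
Monthly rate r = 0.119/12 ≈ 0.00991667, n = 72 months
Denominator: 1 − (1 + 0.119/12)^(−72) = 0.508593
PMT = $14,000.00 × (0.119/12) / 0.508593
PMT = $272.98 per month

PMT = PV × r / (1-(1+r)^(-n)) = $272.98/month


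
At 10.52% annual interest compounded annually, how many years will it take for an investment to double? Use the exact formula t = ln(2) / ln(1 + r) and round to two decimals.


Doubling condition: (1 + r)^t = 2
Take ln of both sides: t × ln(1 + r) = ln(2)
t = ln(2) / ln(1 + r)
t = 0.693147 / 0.100026
t = 6.93

t = ln(2) / ln(1 + r) = 6.93 years


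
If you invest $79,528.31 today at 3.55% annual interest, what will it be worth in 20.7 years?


Future value formula: FV = PV × (1 + r)^t
FV = $79,528.31 × (1 + 0.0355)^20.7
FV = $79,528.31 × 2.0587667
FV = $163,730.24

FV = PV × (1 + r)^t = $163,730.24


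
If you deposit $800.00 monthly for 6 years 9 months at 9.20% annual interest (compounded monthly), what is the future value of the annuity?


Future value of an ordinary annuity: FV = PMT × ((1 + r)^n − 1) / r
Monthly rate r = 0.092/12 ≈ 0.00766667, n = 81
FV = $800.00 × ((1 + 0.092/12)^81 − 1) / (0.092/12)
FV = $800.00 × 111.702524
FV = $89,362.02

FV = PMT × ((1+r)^n - 1)/r = $89,362.02


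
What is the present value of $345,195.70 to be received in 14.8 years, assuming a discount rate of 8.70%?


Present value formula: PV = FV / (1 + r)^t
PV = $345,195.70 / (1 + 0.087)^14.8
PV = $345,195.70 / 3.4371402
PV = $100,431.08

PV = FV / (1 + r)^t = $100,431.08


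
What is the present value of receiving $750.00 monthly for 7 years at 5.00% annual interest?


Present value of an ordinary annuity: PV = PMT × (1 − (1 + r)^(−n)) / r
Monthly rate r = 0.05/12 ≈ 0.00416667, n = 84
PV = $750.00 × (1 − (1 + 0.05/12)^(−84)) / (0.05/12)
PV = $750.00 × 70.751835
PV = $53,063.88

PV = PMT × (1-(1+r)^(-n))/r = $53,063.88


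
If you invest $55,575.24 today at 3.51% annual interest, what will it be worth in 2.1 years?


Future value formula: FV = PV × (1 + r)^t
FV = $55,575.24 × (1 + 0.0351)^2.1
FV = $55,575.24 × 1.0751346
FV = $59,750.86

FV = PV × (1 + r)^t = $59,750.86


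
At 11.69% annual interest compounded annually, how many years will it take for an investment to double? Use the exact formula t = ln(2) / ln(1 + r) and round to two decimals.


Doubling condition: (1 + r)^t = 2
Take ln of both sides: t × ln(1 + r) = ln(2)
t = ln(2) / ln(1 + r)
t = 0.693147 / 0.110557
t = 6.27

t = ln(2) / ln(1 + r) = 6.27 years


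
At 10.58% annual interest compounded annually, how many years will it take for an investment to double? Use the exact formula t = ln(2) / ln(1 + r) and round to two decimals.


Doubling condition: (1 + r)^t = 2
Take ln of both sides: t × ln(1 + r) = ln(2)
t = ln(2) / ln(1 + r)
t = 0.693147 / 0.100569
t = 6.89

t = ln(2) / ln(1 + r) = 6.89 years


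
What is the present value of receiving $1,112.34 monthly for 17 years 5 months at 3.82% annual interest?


Present value of an ordinary annuity: PV = PMT × (1 − (1 + r)^(−n)) / r
Monthly rate r = 0.0382/12 ≈ 0.00318333, n = 209
PV = $1,112.34 × (1 − (1 + 0.0382/12)^(−209)) / (0.0382/12)
PV = $1,112.34 × 152.464631
PV = $169,592.51

PV = PMT × (1-(1+r)^(-n))/r = $169,592.51


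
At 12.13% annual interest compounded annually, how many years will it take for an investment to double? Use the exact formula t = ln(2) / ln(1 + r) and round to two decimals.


Doubling condition: (1 + r)^t = 2
Take ln of both sides: t × ln(1 + r) = ln(2)
t = ln(2) / ln(1 + r)
t = 0.693147 / 0.114489
t = 6.05

t = ln(2) / ln(1 + r) = 6.05 years


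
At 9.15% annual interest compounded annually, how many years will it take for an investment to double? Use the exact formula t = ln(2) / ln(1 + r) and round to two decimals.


Doubling condition: (1 + r)^t = 2
Take ln of both sides: t × ln(1 + r) = ln(2)
t = ln(2) / ln(1 + r)
t = 0.693147 / 0.087553
t = 7.92

t = ln(2) / ln(1 + r) = 7.92 years


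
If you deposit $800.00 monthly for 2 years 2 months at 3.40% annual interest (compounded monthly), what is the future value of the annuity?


Future value of an ordinary annuity: FV = PMT × ((1 + r)^n − 1) / r
Monthly rate r = 0.034/12 ≈ 0.00283333, n = 26
FV = $800.00 × ((1 + 0.034/12)^26 − 1) / (0.034/12)
FV = $800.00 × 26.942050
FV = $21,553.64

FV = PMT × ((1+r)^n - 1)/r = $21,553.64


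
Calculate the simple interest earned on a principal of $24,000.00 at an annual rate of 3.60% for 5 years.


Simple interest formula: I = P × r × t
I = $24,000.00 × 0.036 × 5
I = $4,320.00

I = P × r × t = $4,320.00


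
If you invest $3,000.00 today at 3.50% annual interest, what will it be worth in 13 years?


Future value formula: FV = PV × (1 + r)^t
FV = $3,000.00 × (1 + 0.035)^13
FV = $3,000.00 × 1.563956
FV = $4,691.87

FV = PV × (1 + r)^t = $4,691.87


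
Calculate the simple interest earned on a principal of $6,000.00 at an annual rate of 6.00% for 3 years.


Simple interest formula: I = P × r × t
I = $6,000.00 × 0.06 × 3
I = $1,080.00

I = P × r × t = $1,080.00


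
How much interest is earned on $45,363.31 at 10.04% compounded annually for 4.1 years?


Compound interest earned = final amount − principal.
A = P(1 + r/n)^(nt) = $45,363.31 × (1 + 0.1004/1)^(1 × 4.1) = $67,152.49
Interest = A − P = $67,152.49 − $45,363.31 = $21,789.18

Interest = A - P = $21,789.18


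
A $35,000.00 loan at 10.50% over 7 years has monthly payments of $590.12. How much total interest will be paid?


Total paid over the life of the loan = PMT × n.
Total paid = $590.12 × 84 = $49,570.08
Total interest = total paid − principal = $49,570.08 − $35,000.00 = $14,570.08

Total interest = (PMT × n) - PV = $14,570.08


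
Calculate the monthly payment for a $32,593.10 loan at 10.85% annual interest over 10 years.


Loan payment formula: PMT = PV × r / (1 − (1 + r)^(−n))
Monthly rate r = 0.1085/12 ≈ 0.00904167, n = 120 months
Denominator: 1 − (1 + 0.1085/12)^(−120) = 0.660447
PMT = $32,593.10 × (0.1085/12) / 0.660447
PMT = $446.21 per month

PMT = PV × r / (1-(1+r)^(-n)) = $446.21/month


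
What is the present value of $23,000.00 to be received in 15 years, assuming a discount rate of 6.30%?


Present value formula: PV = FV / (1 + r)^t
PV = $23,000.00 / (1 + 0.063)^15
PV = $23,000.00 / 2.500339
PV = $9,198.75

PV = FV / (1 + r)^t = $9,198.75


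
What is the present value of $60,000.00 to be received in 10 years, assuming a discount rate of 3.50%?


Present value formula: PV = FV / (1 + r)^t
PV = $60,000.00 / (1 + 0.035)^10
PV = $60,000.00 / 1.4105988
PV = $42,535.13

PV = FV / (1 + r)^t = $42,535.13


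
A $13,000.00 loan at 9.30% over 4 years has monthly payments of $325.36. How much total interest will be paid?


Total paid over the life of the loan = PMT × n.
Total paid = $325.36 × 48 = $15,617.28
Total interest = total paid − principal = $15,617.28 − $13,000.00 = $2,617.28

Total interest = (PMT × n) - PV = $2,617.28


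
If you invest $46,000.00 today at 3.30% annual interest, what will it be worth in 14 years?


Future value formula: FV = PV × (1 + r)^t
FV = $46,000.00 × (1 + 0.033)^14
FV = $46,000.00 × 1.5754496
FV = $72,470.68

FV = PV × (1 + r)^t = $72,470.68


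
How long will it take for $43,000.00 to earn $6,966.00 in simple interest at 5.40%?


Rearrange the simple interest formula for t:
I = P × r × t  ⇒  t = I / (P × r)
t = $6,966.00 / ($43,000.00 × 0.054)
t = 3

t = I/(P×r) = 3 years


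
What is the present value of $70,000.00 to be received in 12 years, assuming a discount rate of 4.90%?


Present value formula: PV = FV / (1 + r)^t
PV = $70,000.00 / (1 + 0.049)^12
PV = $70,000.00 / 1.7754394
PV = $39,426.86

PV = FV / (1 + r)^t = $39,426.86


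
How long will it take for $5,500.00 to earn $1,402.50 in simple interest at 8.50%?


Rearrange the simple interest formula for t:
I = P × r × t  ⇒  t = I / (P × r)
t = $1,402.50 / ($5,500.00 × 0.085)
t = 3

t = I/(P×r) = 3 years


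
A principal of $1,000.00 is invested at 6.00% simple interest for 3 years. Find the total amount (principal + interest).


Total amount formula: A = P(1 + rt) = P + P·r·t
Interest: I = P × r × t = $1,000.00 × 0.06 × 3 = $180.00
A = P + I = $1,000.00 + $180.00 = $1,180.00

A = P + I = P(1 + rt) = $1,180.00


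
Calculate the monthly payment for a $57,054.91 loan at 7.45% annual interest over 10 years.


Loan payment formula: PMT = PV × r / (1 − (1 + r)^(−n))
Monthly rate r = 0.0745/12 ≈ 0.00620833, n = 120 months
Denominator: 1 − (1 + 0.0745/12)^(−120) = 0.524171
PMT = $57,054.91 × (0.0745/12) / 0.524171
PMT = $675.76 per month

PMT = PV × r / (1-(1+r)^(-n)) = $675.76/month


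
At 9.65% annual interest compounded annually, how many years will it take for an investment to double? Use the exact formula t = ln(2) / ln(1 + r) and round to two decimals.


Doubling condition: (1 + r)^t = 2
Take ln of both sides: t × ln(1 + r) = ln(2)
t = ln(2) / ln(1 + r)
t = 0.693147 / 0.092123
t = 7.52

t = ln(2) / ln(1 + r) = 7.52 years


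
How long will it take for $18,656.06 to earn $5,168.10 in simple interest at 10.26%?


Rearrange the simple interest formula for t:
I = P × r × t  ⇒  t = I / (P × r)
t = $5,168.10 / ($18,656.06 × 0.1026)
t = 2.7

t = I/(P×r) = 2.7 years


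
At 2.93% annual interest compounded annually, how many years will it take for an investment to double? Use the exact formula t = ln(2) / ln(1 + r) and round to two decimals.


Doubling condition: (1 + r)^t = 2
Take ln of both sides: t × ln(1 + r) = ln(2)
t = ln(2) / ln(1 + r)
t = 0.693147 / 0.028879
t = 24.00

t = ln(2) / ln(1 + r) = 24.00 years


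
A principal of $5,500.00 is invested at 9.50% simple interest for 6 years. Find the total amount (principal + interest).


Total amount formula: A = P(1 + rt) = P + P·r·t
Interest: I = P × r × t = $5,500.00 × 0.095 × 6 = $3,135.00
A = P + I = $5,500.00 + $3,135.00 = $8,635.00

A = P + I = P(1 + rt) = $8,635.00


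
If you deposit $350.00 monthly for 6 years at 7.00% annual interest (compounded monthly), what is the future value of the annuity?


Future value of an ordinary annuity: FV = PMT × ((1 + r)^n − 1) / r
Monthly rate r = 0.07/12 ≈ 0.00583333, n = 72
FV = $350.00 × ((1 + 0.07/12)^72 − 1) / (0.07/12)
FV = $350.00 × 89.160944
FV = $31,206.33

FV = PMT × ((1+r)^n - 1)/r = $31,206.33


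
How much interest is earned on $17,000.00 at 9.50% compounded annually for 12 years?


Compound interest earned = final amount − principal.
A = P(1 + r/n)^(nt) = $17,000.00 × (1 + 0.095/1)^(1 × 12) = $50,514.77
Interest = A − P = $50,514.77 − $17,000.00 = $33,514.77

Interest = A - P = $33,514.77


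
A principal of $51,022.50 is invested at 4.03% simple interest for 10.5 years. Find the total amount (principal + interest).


Total amount formula: A = P(1 + rt) = P + P·r·t
Interest: I = P × r × t = $51,022.50 × 0.0403 × 10.5 = $21,590.17
A = P + I = $51,022.50 + $21,590.17 = $72,612.67

A = P + I = P(1 + rt) = $72,612.67


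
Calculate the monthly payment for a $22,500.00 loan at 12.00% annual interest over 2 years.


Loan payment formula: PMT = PV × r / (1 − (1 + r)^(−n))
Monthly rate r = 0.12/12 = 0.01, n = 24 months
Denominator: 1 − (1 + 0.12/12)^(−24) = 0.212434
PMT = $22,500.00 × (0.12/12) / 0.212434
PMT = $1,059.15 per month

PMT = PV × r / (1-(1+r)^(-n)) = $1,059.15/month


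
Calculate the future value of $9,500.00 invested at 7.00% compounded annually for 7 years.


Compound interest formula: A = P(1 + r/n)^(nt)
A = $9,500.00 × (1 + 0.07/1)^(1 × 7)
Growth factor: (1 + 0.07/1)^7 = 1.605781
A = $9,500.00 × 1.605781
A = $15,254.92

A = P(1 + r/n)^(nt) = $15,254.92


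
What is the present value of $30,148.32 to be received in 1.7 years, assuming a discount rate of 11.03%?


Present value formula: PV = FV / (1 + r)^t
PV = $30,148.32 / (1 + 0.1103)^1.7
PV = $30,148.32 / 1.194672
PV = $25,235.65

PV = FV / (1 + r)^t = $25,235.65


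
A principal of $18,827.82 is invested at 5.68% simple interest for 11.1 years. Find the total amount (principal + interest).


Total amount formula: A = P(1 + rt) = P + P·r·t
Interest: I = P × r × t = $18,827.82 × 0.0568 × 11.1 = $11,870.56
A = P + I = $18,827.82 + $11,870.56 = $30,698.38

A = P + I = P(1 + rt) = $30,698.38


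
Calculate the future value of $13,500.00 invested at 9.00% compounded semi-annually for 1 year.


Compound interest formula: A = P(1 + r/n)^(nt)
A = $13,500.00 × (1 + 0.09/2)^(2 × 1)
Growth factor: (1 + 0.09/2)^2 = 1.092025
A = $13,500.00 × 1.092025
A = $14,742.34

A = P(1 + r/n)^(nt) = $14,742.34


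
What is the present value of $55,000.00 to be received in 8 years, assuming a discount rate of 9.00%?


Present value formula: PV = FV / (1 + r)^t
PV = $55,000.00 / (1 + 0.09)^8
PV = $55,000.00 / 1.9925626
PV = $27,602.65

PV = FV / (1 + r)^t = $27,602.65


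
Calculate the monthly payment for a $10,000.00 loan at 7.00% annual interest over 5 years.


Loan payment formula: PMT = PV × r / (1 − (1 + r)^(−n))
Monthly rate r = 0.07/12 ≈ 0.00583333, n = 60 months
Denominator: 1 − (1 + 0.07/12)^(−60) = 0.294595
PMT = $10,000.00 × (0.07/12) / 0.294595
PMT = $198.01 per month

PMT = PV × r / (1-(1+r)^(-n)) = $198.01/month


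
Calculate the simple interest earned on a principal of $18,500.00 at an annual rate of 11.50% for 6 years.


Simple interest formula: I = P × r × t
I = $18,500.00 × 0.115 × 6
I = $12,765.00

I = P × r × t = $12,765.00


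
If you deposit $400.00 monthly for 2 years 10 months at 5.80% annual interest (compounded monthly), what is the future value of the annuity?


Future value of an ordinary annuity: FV = PMT × ((1 + r)^n − 1) / r
Monthly rate r = 0.058/12 ≈ 0.00483333, n = 34
FV = $400.00 × ((1 + 0.058/12)^34 − 1) / (0.058/12)
FV = $400.00 × 36.856685
FV = $14,742.67

FV = PMT × ((1+r)^n - 1)/r = $14,742.67


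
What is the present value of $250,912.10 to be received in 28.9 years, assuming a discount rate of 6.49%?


Present value formula: PV = FV / (1 + r)^t
PV = $250,912.10 / (1 + 0.0649)^28.9
PV = $250,912.10 / 6.154958
PV = $40,765.85

PV = FV / (1 + r)^t = $40,765.85


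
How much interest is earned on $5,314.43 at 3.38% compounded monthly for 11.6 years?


Compound interest earned = final amount − principal.
A = P(1 + r/n)^(nt) = $5,314.43 × (1 + 0.0338/12)^(12 × 11.6) = $7,861.32
Interest = A − P = $7,861.32 − $5,314.43 = $2,546.89

Interest = A - P = $2,546.89


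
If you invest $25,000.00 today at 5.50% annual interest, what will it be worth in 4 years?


Future value formula: FV = PV × (1 + r)^t
FV = $25,000.00 × (1 + 0.055)^4
FV = $25,000.00 × 1.2388247
FV = $30,970.62

FV = PV × (1 + r)^t = $30,970.62


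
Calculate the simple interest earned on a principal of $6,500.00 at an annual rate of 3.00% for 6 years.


Simple interest formula: I = P × r × t
I = $6,500.00 × 0.03 × 6
I = $1,170.00

I = P × r × t = $1,170.00


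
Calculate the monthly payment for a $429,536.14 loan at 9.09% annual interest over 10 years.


Loan payment formula: PMT = PV × r / (1 − (1 + r)^(−n))
Monthly rate r = 0.0909/12 = 0.007575, n = 120 months
Denominator: 1 − (1 + 0.0909/12)^(−120) = 0.595690
PMT = $429,536.14 × (0.0909/12) / 0.595690
PMT = $5,462.13 per month

PMT = PV × r / (1-(1+r)^(-n)) = $5,462.13/month


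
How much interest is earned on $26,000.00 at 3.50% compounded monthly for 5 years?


Compound interest earned = final amount − principal.
A = P(1 + r/n)^(nt) = $26,000.00 × (1 + 0.035/12)^(12 × 5) = $30,964.51
Interest = A − P = $30,964.51 − $26,000.00 = $4,964.51

Interest = A - P = $4,964.51


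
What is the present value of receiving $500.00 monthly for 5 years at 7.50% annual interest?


Present value of an ordinary annuity: PV = PMT × (1 − (1 + r)^(−n)) / r
Monthly rate r = 0.075/12 = 0.00625, n = 60
PV = $500.00 × (1 − (1 + 0.075/12)^(−60)) / (0.075/12)
PV = $500.00 × 49.905308
PV = $24,952.65

PV = PMT × (1-(1+r)^(-n))/r = $24,952.65


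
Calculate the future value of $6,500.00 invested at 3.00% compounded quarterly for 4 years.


Compound interest formula: A = P(1 + r/n)^(nt)
A = $6,500.00 × (1 + 0.03/4)^(4 × 4)
Growth factor: (1 + 0.03/4)^16 = 1.126992
A = $6,500.00 × 1.126992
A = $7,325.45

A = P(1 + r/n)^(nt) = $7,325.45


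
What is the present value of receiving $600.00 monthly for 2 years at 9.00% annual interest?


Present value of an ordinary annuity: PV = PMT × (1 − (1 + r)^(−n)) / r
Monthly rate r = 0.09/12 = 0.0075, n = 24
PV = $600.00 × (1 − (1 + 0.09/12)^(−24)) / (0.09/12)
PV = $600.00 × 21.889146
PV = $13,133.49

PV = PMT × (1-(1+r)^(-n))/r = $13,133.49


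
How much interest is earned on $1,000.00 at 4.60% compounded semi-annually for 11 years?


Compound interest earned = final amount − principal.
A = P(1 + r/n)^(nt) = $1,000.00 × (1 + 0.046/2)^(2 × 11) = $1,649.16
Interest = A − P = $1,649.16 − $1,000.00 = $649.16

Interest = A - P = $649.16


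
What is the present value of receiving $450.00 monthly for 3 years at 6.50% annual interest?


Present value of an ordinary annuity: PV = PMT × (1 − (1 + r)^(−n)) / r
Monthly rate r = 0.065/12 ≈ 0.00541667, n = 36
PV = $450.00 × (1 − (1 + 0.065/12)^(−36)) / (0.065/12)
PV = $450.00 × 32.627489
PV = $14,682.37

PV = PMT × (1-(1+r)^(-n))/r = $14,682.37


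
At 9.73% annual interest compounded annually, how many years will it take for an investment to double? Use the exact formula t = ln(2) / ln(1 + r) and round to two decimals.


Doubling condition: (1 + r)^t = 2
Take ln of both sides: t × ln(1 + r) = ln(2)
t = ln(2) / ln(1 + r)
t = 0.693147 / 0.0928526
t = 7.47

t = ln(2) / ln(1 + r) = 7.47 years


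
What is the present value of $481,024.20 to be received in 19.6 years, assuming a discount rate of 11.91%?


Present value formula: PV = FV / (1 + r)^t
PV = $481,024.20 / (1 + 0.1191)^19.6
PV = $481,024.20 / 9.074660
PV = $53,007.41

PV = FV / (1 + r)^t = $53,007.41


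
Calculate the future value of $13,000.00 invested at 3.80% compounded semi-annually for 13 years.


Compound interest formula: A = P(1 + r/n)^(nt)
A = $13,000.00 × (1 + 0.038/2)^(2 × 13)
Growth factor: (1 + 0.038/2)^26 = 1.631281
A = $13,000.00 × 1.631281
A = $21,206.65

A = P(1 + r/n)^(nt) = $21,206.65


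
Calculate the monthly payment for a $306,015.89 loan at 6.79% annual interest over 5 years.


Loan payment formula: PMT = PV × r / (1 − (1 + r)^(−n))
Monthly rate r = 0.0679/12 ≈ 0.00565833, n = 60 months
Denominator: 1 − (1 + 0.0679/12)^(−60) = 0.287192
PMT = $306,015.89 × (0.0679/12) / 0.287192
PMT = $6,029.21 per month

PMT = PV × r / (1-(1+r)^(-n)) = $6,029.21/month


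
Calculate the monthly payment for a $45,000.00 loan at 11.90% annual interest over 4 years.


Loan payment formula: PMT = PV × r / (1 − (1 + r)^(−n))
Monthly rate r = 0.119/12 ≈ 0.00991667, n = 48 months
Denominator: 1 − (1 + 0.119/12)^(−48) = 0.377278
PMT = $45,000.00 × (0.119/12) / 0.377278
PMT = $1,182.81 per month

PMT = PV × r / (1-(1+r)^(-n)) = $1,182.81/month


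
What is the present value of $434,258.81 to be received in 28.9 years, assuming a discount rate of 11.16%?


Present value formula: PV = FV / (1 + r)^t
PV = $434,258.81 / (1 + 0.1116)^28.9
PV = $434,258.81 / 21.277116
PV = $20,409.67

PV = FV / (1 + r)^t = $20,409.67


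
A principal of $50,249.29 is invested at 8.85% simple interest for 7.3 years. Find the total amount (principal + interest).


Total amount formula: A = P(1 + rt) = P + P·r·t
Interest: I = P × r × t = $50,249.29 × 0.0885 × 7.3 = $32,463.55
A = P + I = $50,249.29 + $32,463.55 = $82,712.84

A = P + I = P(1 + rt) = $82,712.84


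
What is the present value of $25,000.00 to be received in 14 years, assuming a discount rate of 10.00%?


Present value formula: PV = FV / (1 + r)^t
PV = $25,000.00 / (1 + 0.1)^14
PV = $25,000.00 / 3.797498
PV = $6,583.28

PV = FV / (1 + r)^t = $6,583.28


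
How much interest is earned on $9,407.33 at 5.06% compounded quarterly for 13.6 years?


Compound interest earned = final amount − principal.
A = P(1 + r/n)^(nt) = $9,407.33 × (1 + 0.0506/4)^(4 × 13.6) = $18,640.43
Interest = A − P = $18,640.43 − $9,407.33 = $9,233.10

Interest = A - P = $9,233.10


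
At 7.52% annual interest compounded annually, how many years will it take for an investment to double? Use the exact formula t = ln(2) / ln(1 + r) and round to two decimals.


Doubling condition: (1 + r)^t = 2
Take ln of both sides: t × ln(1 + r) = ln(2)
t = ln(2) / ln(1 + r)
t = 0.693147 / 0.072507
t = 9.56

t = ln(2) / ln(1 + r) = 9.56 years


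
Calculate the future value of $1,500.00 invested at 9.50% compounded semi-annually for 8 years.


Compound interest formula: A = P(1 + r/n)^(nt)
A = $1,500.00 × (1 + 0.095/2)^(2 × 8)
Growth factor: (1 + 0.095/2)^16 = 2.101186
A = $1,500.00 × 2.101186
A = $3,151.78

A = P(1 + r/n)^(nt) = $3,151.78


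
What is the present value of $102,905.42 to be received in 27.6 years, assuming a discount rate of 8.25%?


Present value formula: PV = FV / (1 + r)^t
PV = $102,905.42 / (1 + 0.0825)^27.6
PV = $102,905.42 / 8.916824
PV = $11,540.59

PV = FV / (1 + r)^t = $11,540.59


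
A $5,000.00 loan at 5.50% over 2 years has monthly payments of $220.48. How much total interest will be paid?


Total paid over the life of the loan = PMT × n.
Total paid = $220.48 × 24 = $5,291.52
Total interest = total paid − principal = $5,291.52 − $5,000.00 = $291.52

Total interest = (PMT × n) - PV = $291.52


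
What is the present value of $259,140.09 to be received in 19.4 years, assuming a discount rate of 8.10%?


Present value formula: PV = FV / (1 + r)^t
PV = $259,140.09 / (1 + 0.081)^19.4
PV = $259,140.09 / 4.5312546
PV = $57,189.48

PV = FV / (1 + r)^t = $57,189.48


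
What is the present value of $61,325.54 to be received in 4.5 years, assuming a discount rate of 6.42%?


Present value formula: PV = FV / (1 + r)^t
PV = $61,325.54 / (1 + 0.0642)^4.5
PV = $61,325.54 / 1.3231365
PV = $46,348.61

PV = FV / (1 + r)^t = $46,348.61


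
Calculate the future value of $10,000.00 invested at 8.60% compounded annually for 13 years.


Compound interest formula: A = P(1 + r/n)^(nt)
A = $10,000.00 × (1 + 0.086/1)^(1 × 13)
Growth factor: (1 + 0.086/1)^13 = 2.922723
A = $10,000.00 × 2.922723
A = $29,227.23

A = P(1 + r/n)^(nt) = $29,227.23


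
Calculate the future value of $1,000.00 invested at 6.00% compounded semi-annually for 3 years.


Compound interest formula: A = P(1 + r/n)^(nt)
A = $1,000.00 × (1 + 0.06/2)^(2 × 3)
Growth factor: (1 + 0.06/2)^6 = 1.194052
A = $1,000.00 × 1.194052
A = $1,194.05

A = P(1 + r/n)^(nt) = $1,194.05


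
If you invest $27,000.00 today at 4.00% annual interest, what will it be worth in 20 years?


Future value formula: FV = PV × (1 + r)^t
FV = $27,000.00 × (1 + 0.04)^20
FV = $27,000.00 × 2.191123
FV = $59,160.32

FV = PV × (1 + r)^t = $59,160.32


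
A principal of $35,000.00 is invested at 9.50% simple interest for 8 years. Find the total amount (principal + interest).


Total amount formula: A = P(1 + rt) = P + P·r·t
Interest: I = P × r × t = $35,000.00 × 0.095 × 8 = $26,600.00
A = P + I = $35,000.00 + $26,600.00 = $61,600.00

A = P + I = P(1 + rt) = $61,600.00


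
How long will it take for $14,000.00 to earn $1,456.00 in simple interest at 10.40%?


Rearrange the simple interest formula for t:
I = P × r × t  ⇒  t = I / (P × r)
t = $1,456.00 / ($14,000.00 × 0.104)
t = 1

t = I/(P×r) = 1 year


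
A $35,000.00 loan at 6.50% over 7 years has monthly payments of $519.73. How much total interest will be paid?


Total paid over the life of the loan = PMT × n.
Total paid = $519.73 × 84 = $43,657.32
Total interest = total paid − principal = $43,657.32 − $35,000.00 = $8,657.32

Total interest = (PMT × n) - PV = $8,657.32


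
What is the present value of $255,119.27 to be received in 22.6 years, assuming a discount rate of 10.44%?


Present value formula: PV = FV / (1 + r)^t
PV = $255,119.27 / (1 + 0.1044)^22.6
PV = $255,119.27 / 9.433147
PV = $27,044.98

PV = FV / (1 + r)^t = $27,044.98


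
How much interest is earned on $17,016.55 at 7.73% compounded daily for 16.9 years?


Compound interest earned = final amount − principal.
A = P(1 + r/n)^(nt) = $17,016.55 × (1 + 0.0773/365)^(365 × 16.9) = $62,829.08
Interest = A − P = $62,829.08 − $17,016.55 = $45,812.53

Interest = A - P = $45,812.53


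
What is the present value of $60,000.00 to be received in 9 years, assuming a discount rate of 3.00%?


Present value formula: PV = FV / (1 + r)^t
PV = $60,000.00 / (1 + 0.03)^9
PV = $60,000.00 / 1.3047732
PV = $45,985.00

PV = FV / (1 + r)^t = $45,985.00


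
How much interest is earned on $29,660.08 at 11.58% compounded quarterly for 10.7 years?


Compound interest earned = final amount − principal.
A = P(1 + r/n)^(nt) = $29,660.08 × (1 + 0.1158/4)^(4 × 10.7) = $100,611.39
Interest = A − P = $100,611.39 − $29,660.08 = $70,951.31

Interest = A - P = $70,951.31


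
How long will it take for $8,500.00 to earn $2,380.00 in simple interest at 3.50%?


Rearrange the simple interest formula for t:
I = P × r × t  ⇒  t = I / (P × r)
t = $2,380.00 / ($8,500.00 × 0.035)
t = 8

t = I/(P×r) = 8 years


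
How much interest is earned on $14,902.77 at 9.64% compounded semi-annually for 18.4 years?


Compound interest earned = final amount − principal.
A = P(1 + r/n)^(nt) = $14,902.77 × (1 + 0.0964/2)^(2 × 18.4) = $84,258.15
Interest = A − P = $84,258.15 − $14,902.77 = $69,355.38

Interest = A - P = $69,355.38


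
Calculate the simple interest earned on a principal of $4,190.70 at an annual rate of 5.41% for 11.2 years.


Simple interest formula: I = P × r × t
I = $4,190.70 × 0.0541 × 11.2
I = $2,539.23

I = P × r × t = $2,539.23


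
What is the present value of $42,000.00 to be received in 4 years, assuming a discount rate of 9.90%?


Present value formula: PV = FV / (1 + r)^t
PV = $42,000.00 / (1 + 0.099)^4
PV = $42,000.00 / 1.458783
PV = $28,791.12

PV = FV / (1 + r)^t = $28,791.12


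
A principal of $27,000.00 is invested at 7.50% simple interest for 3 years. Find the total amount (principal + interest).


Total amount formula: A = P(1 + rt) = P + P·r·t
Interest: I = P × r × t = $27,000.00 × 0.075 × 3 = $6,075.00
A = P + I = $27,000.00 + $6,075.00 = $33,075.00

A = P + I = P(1 + rt) = $33,075.00


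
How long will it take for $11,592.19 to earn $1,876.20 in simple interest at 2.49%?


Rearrange the simple interest formula for t:
I = P × r × t  ⇒  t = I / (P × r)
t = $1,876.20 / ($11,592.19 × 0.0249)
t = 6.5

t = I/(P×r) = 6.5 years


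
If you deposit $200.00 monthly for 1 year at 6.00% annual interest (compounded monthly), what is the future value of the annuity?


Future value of an ordinary annuity: FV = PMT × ((1 + r)^n − 1) / r
Monthly rate r = 0.06/12 = 0.005, n = 12
FV = $200.00 × ((1 + 0.06/12)^12 − 1) / (0.06/12)
FV = $200.00 × 12.335562
FV = $2,467.11

FV = PMT × ((1+r)^n - 1)/r = $2,467.11


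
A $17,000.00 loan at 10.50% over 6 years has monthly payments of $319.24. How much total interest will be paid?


Total paid over the life of the loan = PMT × n.
Total paid = $319.24 × 72 = $22,985.28
Total interest = total paid − principal = $22,985.28 − $17,000.00 = $5,985.28

Total interest = (PMT × n) - PV = $5,985.28


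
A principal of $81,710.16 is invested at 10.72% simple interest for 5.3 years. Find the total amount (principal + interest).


Total amount formula: A = P(1 + rt) = P + P·r·t
Interest: I = P × r × t = $81,710.16 × 0.1072 × 5.3 = $46,424.44
A = P + I = $81,710.16 + $46,424.44 = $128,134.60

A = P + I = P(1 + rt) = $128,134.60


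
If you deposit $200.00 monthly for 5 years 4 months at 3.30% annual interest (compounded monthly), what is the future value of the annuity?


Future value of an ordinary annuity: FV = PMT × ((1 + r)^n − 1) / r
Monthly rate r = 0.033/12 = 0.00275, n = 64
FV = $200.00 × ((1 + 0.033/12)^64 − 1) / (0.033/12)
FV = $200.00 × 69.872746
FV = $13,974.55

FV = PMT × ((1+r)^n - 1)/r = $13,974.55


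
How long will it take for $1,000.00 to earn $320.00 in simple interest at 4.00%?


Rearrange the simple interest formula for t:
I = P × r × t  ⇒  t = I / (P × r)
t = $320.00 / ($1,000.00 × 0.04)
t = 8

t = I/(P×r) = 8 years


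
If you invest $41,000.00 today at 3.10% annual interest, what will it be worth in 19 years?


Future value formula: FV = PV × (1 + r)^t
FV = $41,000.00 × (1 + 0.031)^19
FV = $41,000.00 × 1.7861365
FV = $73,231.60

FV = PV × (1 + r)^t = $73,231.60


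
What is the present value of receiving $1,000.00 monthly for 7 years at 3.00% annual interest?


Present value of an ordinary annuity: PV = PMT × (1 − (1 + r)^(−n)) / r
Monthly rate r = 0.03/12 = 0.0025, n = 84
PV = $1,000.00 × (1 − (1 + 0.03/12)^(−84)) / (0.03/12)
PV = $1,000.00 × 75.681321
PV = $75,681.32

PV = PMT × (1-(1+r)^(-n))/r = $75,681.32


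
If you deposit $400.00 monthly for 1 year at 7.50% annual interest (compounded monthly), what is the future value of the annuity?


Future value of an ordinary annuity: FV = PMT × ((1 + r)^n − 1) / r
Monthly rate r = 0.075/12 = 0.00625, n = 12
FV = $400.00 × ((1 + 0.075/12)^12 − 1) / (0.075/12)
FV = $400.00 × 12.421216
FV = $4,968.49

FV = PMT × ((1+r)^n - 1)/r = $4,968.49


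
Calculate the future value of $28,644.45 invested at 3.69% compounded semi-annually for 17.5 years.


Compound interest formula: A = P(1 + r/n)^(nt)
A = $28,644.45 × (1 + 0.0369/2)^(2 × 17.5)
Growth factor: (1 + 0.0369/2)^35 = 1.8962253
A = $28,644.45 × 1.8962253
A = $54,316.33

A = P(1 + r/n)^(nt) = $54,316.33


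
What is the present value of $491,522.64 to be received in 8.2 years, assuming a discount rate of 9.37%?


Present value formula: PV = FV / (1 + r)^t
PV = $491,522.64 / (1 + 0.0937)^8.2
PV = $491,522.64 / 2.0843245
PV = $235,818.67

PV = FV / (1 + r)^t = $235,818.67


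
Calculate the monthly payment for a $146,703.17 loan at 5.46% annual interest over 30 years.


Loan payment formula: PMT = PV × r / (1 − (1 + r)^(−n))
Monthly rate r = 0.0546/12 = 0.00455, n = 360 months
Denominator: 1 − (1 + 0.0546/12)^(−360) = 0.804908
PMT = $146,703.17 × (0.0546/12) / 0.804908
PMT = $829.29 per month

PMT = PV × r / (1-(1+r)^(-n)) = $829.29/month


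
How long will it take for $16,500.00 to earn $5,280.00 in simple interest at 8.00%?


Rearrange the simple interest formula for t:
I = P × r × t  ⇒  t = I / (P × r)
t = $5,280.00 / ($16,500.00 × 0.08)
t = 4

t = I/(P×r) = 4 years
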